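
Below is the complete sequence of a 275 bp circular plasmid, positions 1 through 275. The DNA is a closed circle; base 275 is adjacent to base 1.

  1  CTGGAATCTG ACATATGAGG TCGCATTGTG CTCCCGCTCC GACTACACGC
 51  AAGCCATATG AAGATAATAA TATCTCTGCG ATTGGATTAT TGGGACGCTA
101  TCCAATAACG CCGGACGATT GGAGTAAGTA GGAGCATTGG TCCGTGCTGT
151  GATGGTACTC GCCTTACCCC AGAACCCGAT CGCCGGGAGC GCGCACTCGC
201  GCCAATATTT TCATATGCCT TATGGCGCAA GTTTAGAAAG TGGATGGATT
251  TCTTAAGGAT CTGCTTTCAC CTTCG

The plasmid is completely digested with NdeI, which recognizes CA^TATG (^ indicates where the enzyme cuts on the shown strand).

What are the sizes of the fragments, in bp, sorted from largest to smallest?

157, 75, 43 bp

NdeI sites (CATATG) start at positions 12, 55, 212.
NdeI cuts after base 2 of each site, so after positions 13, 56, 213.
Circular molecule, 3 cuts → 3 fragments:
  14–56 → 43 bp
  57–213 → 157 bp
  214–275 then 1–13 → 62 + 13 = 75 bp
Sorted largest to smallest: 157, 75, 43 bp.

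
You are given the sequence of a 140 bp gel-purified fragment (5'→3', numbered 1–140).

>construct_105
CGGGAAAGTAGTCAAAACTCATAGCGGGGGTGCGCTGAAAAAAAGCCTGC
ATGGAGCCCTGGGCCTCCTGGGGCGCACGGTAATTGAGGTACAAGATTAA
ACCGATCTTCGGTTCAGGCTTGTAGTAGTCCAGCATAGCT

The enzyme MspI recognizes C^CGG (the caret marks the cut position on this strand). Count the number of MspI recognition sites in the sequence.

0

No occurrence of CCGG is present in the sequence.
MspI does not cut: 0 sites.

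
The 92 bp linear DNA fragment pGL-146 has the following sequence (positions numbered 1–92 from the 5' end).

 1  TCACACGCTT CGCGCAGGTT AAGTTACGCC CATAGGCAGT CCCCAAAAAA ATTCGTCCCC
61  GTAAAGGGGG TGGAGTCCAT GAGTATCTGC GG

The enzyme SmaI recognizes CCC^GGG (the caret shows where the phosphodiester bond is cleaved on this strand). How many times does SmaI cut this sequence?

No occurrence of CCCGGG is present in the sequence.
SmaI does not cut: 0 sites.

0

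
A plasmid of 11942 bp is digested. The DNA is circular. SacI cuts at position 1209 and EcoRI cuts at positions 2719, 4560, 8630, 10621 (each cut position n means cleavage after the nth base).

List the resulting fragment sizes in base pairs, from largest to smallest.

4070, 2530, 1991, 1841, 1510 bp

Combined cut positions (sorted): 1209, 2719, 4560, 8630, 10621.
Circular molecule, 5 cuts → 5 fragments:
  2719 − 1209 = 1510 bp
  4560 − 2719 = 1841 bp
  8630 − 4560 = 4070 bp
  10621 − 8630 = 1991 bp
  wrap: 11942 − 10621 + 1209 = 2530 bp
Sorted largest to smallest: 4070, 2530, 1991, 1841, 1510 bp.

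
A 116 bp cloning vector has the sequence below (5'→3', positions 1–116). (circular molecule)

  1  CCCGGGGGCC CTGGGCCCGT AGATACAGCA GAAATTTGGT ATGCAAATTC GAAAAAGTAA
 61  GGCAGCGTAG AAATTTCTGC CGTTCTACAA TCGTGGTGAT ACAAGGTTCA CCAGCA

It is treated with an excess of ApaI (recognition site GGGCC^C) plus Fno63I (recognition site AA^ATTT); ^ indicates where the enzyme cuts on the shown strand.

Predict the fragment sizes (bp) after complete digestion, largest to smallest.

ApaI sites (GGGCCC) start at positions 6, 13.
ApaI cuts after base 5 of each site (before the last base), so after positions 10, 17.
Fno63I sites (AAATTT) start at positions 32, 71.
Fno63I cuts after base 2 of each site, so after positions 33, 72.
Combined cut positions: 10, 17, 33, 72.
Circular molecule, 4 cuts → 4 fragments:
  11–17 → 7 bp
  18–33 → 16 bp
  34–72 → 39 bp
  73–116 then 1–10 → 44 + 10 = 54 bp
Sorted largest to smallest: 54, 39, 16, 7 bp.

54, 39, 16, 7 bp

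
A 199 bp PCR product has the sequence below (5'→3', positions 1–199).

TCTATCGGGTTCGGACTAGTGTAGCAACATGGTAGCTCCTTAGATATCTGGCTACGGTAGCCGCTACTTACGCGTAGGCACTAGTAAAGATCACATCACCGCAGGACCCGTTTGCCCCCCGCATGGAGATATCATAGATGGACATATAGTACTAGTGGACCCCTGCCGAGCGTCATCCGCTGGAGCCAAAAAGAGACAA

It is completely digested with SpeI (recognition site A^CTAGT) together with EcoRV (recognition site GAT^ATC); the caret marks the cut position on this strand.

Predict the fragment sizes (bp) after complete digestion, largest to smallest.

SpeI sites (ACTAGT) start at positions 15, 80, 151.
SpeI cuts after the first base of each site, so after positions 15, 80, 151.
EcoRV sites (GATATC) start at positions 43, 128.
EcoRV cuts after base 3 of each site, so after positions 45, 130.
Combined cut positions: 15, 45, 80, 130, 151.
Linear molecule, 5 cuts → 6 fragments:
  1–15 → 15 bp
  16–45 → 30 bp
  46–80 → 35 bp
  81–130 → 50 bp
  131–151 → 21 bp
  152–199 → 48 bp
Sorted largest to smallest: 50, 48, 35, 30, 21, 15 bp.

50, 48, 35, 30, 21, 15 bp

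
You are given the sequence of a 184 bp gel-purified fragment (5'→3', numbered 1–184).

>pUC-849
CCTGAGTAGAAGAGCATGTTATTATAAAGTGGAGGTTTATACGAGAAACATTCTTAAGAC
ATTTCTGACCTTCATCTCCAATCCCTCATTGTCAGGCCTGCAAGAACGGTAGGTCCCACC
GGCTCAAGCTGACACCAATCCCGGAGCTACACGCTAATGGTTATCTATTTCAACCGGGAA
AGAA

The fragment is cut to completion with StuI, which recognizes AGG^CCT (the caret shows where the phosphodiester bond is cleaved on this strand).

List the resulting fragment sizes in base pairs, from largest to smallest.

The StuI site (AGGCCT) starts at position 94.
StuI cuts after base 3 of each site, so after position 96.
Linear molecule, 1 cut → 2 fragments:
  1–96 → 96 bp
  97–184 → 88 bp
Sorted largest to smallest: 96, 88 bp.

96, 88 bp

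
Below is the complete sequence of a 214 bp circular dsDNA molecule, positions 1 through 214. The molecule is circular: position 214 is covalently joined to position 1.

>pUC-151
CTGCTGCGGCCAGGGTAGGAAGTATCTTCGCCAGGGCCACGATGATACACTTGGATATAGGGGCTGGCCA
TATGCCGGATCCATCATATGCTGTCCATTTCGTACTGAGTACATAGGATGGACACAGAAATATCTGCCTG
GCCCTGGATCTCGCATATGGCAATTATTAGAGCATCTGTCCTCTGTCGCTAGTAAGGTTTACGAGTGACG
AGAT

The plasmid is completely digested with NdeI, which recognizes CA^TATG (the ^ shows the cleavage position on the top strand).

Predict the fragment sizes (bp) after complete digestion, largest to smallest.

129, 69, 16 bp

NdeI sites (CATATG) start at positions 69, 85, 154.
NdeI cuts after base 2 of each site, so after positions 70, 86, 155.
Circular molecule, 3 cuts → 3 fragments:
  71–86 → 16 bp
  87–155 → 69 bp
  156–214 then 1–70 → 59 + 70 = 129 bp
Sorted largest to smallest: 129, 69, 16 bp.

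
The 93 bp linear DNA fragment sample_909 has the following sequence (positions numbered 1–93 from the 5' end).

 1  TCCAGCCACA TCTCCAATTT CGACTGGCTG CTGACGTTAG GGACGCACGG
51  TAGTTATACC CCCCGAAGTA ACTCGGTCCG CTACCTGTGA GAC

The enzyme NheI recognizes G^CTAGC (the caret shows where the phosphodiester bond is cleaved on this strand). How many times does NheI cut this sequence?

0

No occurrence of GCTAGC is present in the sequence.
NheI does not cut: 0 sites.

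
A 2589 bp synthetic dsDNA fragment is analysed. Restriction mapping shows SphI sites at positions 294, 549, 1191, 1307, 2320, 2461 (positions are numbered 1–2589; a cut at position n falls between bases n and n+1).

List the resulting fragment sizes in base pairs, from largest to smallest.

1013, 642, 294, 255, 141, 128, 116 bp

Linear molecule, 6 cuts → 7 fragments:
  294 − 0 = 294 bp
  549 − 294 = 255 bp
  1191 − 549 = 642 bp
  1307 − 1191 = 116 bp
  2320 − 1307 = 1013 bp
  2461 − 2320 = 141 bp
  2589 − 2461 = 128 bp
Sorted largest to smallest: 1013, 642, 294, 255, 141, 128, 116 bp.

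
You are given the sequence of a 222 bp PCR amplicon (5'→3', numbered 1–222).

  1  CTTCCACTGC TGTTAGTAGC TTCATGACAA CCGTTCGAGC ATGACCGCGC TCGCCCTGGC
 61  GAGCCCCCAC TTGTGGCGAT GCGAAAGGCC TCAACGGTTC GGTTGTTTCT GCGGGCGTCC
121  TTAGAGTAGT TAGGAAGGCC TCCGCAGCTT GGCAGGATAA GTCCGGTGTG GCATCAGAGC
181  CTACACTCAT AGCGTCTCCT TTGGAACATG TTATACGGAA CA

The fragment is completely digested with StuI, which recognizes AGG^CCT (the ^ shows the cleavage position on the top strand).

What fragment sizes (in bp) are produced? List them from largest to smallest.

88, 84, 50 bp

StuI sites (AGGCCT) start at positions 86, 136.
StuI cuts after base 3 of each site, so after positions 88, 138.
Linear molecule, 2 cuts → 3 fragments:
  1–88 → 88 bp
  89–138 → 50 bp
  139–222 → 84 bp
Sorted largest to smallest: 88, 84, 50 bp.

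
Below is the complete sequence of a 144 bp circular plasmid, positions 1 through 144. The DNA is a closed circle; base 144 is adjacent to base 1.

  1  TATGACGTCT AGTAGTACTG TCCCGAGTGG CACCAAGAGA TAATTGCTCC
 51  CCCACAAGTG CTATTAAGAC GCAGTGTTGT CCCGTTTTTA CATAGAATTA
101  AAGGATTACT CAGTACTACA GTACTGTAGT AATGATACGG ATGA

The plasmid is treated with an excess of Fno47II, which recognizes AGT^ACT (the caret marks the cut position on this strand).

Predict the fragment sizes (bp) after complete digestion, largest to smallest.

Fno47II sites (AGTACT) start at positions 14, 112, 120.
Fno47II cuts after base 3 of each site, so after positions 16, 114, 122.
Circular molecule, 3 cuts → 3 fragments:
  17–114 → 98 bp
  115–122 → 8 bp
  123–144 then 1–16 → 22 + 16 = 38 bp
Sorted largest to smallest: 98, 38, 8 bp.

98, 38, 8 bp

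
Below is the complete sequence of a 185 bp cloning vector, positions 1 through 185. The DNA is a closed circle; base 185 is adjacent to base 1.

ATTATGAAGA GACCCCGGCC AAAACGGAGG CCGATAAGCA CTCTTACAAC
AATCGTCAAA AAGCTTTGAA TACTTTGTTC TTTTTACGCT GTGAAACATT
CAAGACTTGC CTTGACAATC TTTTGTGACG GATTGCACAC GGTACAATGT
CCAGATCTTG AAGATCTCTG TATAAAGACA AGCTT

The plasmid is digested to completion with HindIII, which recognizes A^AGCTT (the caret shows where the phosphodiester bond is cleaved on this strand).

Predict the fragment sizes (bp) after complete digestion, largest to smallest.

119, 66 bp

HindIII sites (AAGCTT) start at positions 61, 180.
HindIII cuts after the first base of each site, so after positions 61, 180.
Circular molecule, 2 cuts → 2 fragments:
  62–180 → 119 bp
  181–185 then 1–61 → 5 + 61 = 66 bp
Sorted largest to smallest: 119, 66 bp.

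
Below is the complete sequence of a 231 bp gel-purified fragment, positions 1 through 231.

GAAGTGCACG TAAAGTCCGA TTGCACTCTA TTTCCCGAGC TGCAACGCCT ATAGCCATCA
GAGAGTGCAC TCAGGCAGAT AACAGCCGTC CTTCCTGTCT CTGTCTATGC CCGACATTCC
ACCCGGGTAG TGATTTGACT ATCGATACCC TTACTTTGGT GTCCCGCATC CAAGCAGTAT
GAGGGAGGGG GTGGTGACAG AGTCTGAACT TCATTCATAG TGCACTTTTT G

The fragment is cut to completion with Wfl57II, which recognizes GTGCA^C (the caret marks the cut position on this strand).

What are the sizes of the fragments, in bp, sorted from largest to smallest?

Wfl57II sites (GTGCAC) start at positions 4, 65, 220.
Wfl57II cuts after base 5 of each site (before the last base), so after positions 8, 69, 224.
Linear molecule, 3 cuts → 4 fragments:
  1–8 → 8 bp
  9–69 → 61 bp
  70–224 → 155 bp
  225–231 → 7 bp
Sorted largest to smallest: 155, 61, 8, 7 bp.

155, 61, 8, 7 bp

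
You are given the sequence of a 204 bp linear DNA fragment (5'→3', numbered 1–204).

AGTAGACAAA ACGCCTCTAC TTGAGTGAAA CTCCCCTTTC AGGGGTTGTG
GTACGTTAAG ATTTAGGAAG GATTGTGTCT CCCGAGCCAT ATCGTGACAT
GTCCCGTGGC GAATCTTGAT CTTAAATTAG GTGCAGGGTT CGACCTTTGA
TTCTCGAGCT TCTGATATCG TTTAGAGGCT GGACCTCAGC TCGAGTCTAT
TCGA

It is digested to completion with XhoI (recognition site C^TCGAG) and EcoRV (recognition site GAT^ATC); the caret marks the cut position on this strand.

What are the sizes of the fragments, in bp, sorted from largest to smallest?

153, 24, 14, 13 bp

XhoI sites (CTCGAG) start at positions 153, 190.
XhoI cuts after the first base of each site, so after positions 153, 190.
The EcoRV site (GATATC) starts at position 164.
EcoRV cuts after base 3 of each site, so after position 166.
Combined cut positions: 153, 166, 190.
Linear molecule, 3 cuts → 4 fragments:
  1–153 → 153 bp
  154–166 → 13 bp
  167–190 → 24 bp
  191–204 → 14 bp
Sorted largest to smallest: 153, 24, 14, 13 bp.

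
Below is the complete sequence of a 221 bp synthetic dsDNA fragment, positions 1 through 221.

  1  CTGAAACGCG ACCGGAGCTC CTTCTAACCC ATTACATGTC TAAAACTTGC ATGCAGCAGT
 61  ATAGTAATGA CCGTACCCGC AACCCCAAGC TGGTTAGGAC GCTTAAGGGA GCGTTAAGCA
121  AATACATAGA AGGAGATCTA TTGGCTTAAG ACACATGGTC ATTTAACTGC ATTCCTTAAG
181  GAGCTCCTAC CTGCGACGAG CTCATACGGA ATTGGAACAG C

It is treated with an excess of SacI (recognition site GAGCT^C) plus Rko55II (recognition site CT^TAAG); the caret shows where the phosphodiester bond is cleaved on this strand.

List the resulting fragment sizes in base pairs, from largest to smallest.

84, 43, 30, 19, 19, 17, 9 bp

SacI sites (GAGCTC) start at positions 15, 181, 198.
SacI cuts after base 5 of each site (before the last base), so after positions 19, 185, 202.
Rko55II sites (CTTAAG) start at positions 102, 145, 175.
Rko55II cuts after base 2 of each site, so after positions 103, 146, 176.
Combined cut positions: 19, 103, 146, 176, 185, 202.
Linear molecule, 6 cuts → 7 fragments:
  1–19 → 19 bp
  20–103 → 84 bp
  104–146 → 43 bp
  147–176 → 30 bp
  177–185 → 9 bp
  186–202 → 17 bp
  203–221 → 19 bp
Sorted largest to smallest: 84, 43, 30, 19, 19, 17, 9 bp.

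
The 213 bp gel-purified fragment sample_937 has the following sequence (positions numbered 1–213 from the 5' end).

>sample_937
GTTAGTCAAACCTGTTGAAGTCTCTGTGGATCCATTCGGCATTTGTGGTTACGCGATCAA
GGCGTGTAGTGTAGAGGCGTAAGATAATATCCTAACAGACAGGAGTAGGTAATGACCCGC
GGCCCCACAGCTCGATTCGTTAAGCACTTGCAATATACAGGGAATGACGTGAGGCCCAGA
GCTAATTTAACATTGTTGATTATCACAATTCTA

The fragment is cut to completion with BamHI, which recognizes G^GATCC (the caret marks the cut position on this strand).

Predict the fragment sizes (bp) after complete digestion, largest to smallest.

The BamHI site (GGATCC) starts at position 28.
BamHI cuts after the first base of each site, so after position 28.
Linear molecule, 1 cut → 2 fragments:
  1–28 → 28 bp
  29–213 → 185 bp
Sorted largest to smallest: 185, 28 bp.

185, 28 bp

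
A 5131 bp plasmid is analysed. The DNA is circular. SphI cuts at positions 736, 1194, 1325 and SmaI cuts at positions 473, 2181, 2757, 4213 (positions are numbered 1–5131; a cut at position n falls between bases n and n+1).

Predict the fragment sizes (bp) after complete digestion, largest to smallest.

Combined cut positions (sorted): 473, 736, 1194, 1325, 2181, 2757, 4213.
Circular molecule, 7 cuts → 7 fragments:
  736 − 473 = 263 bp
  1194 − 736 = 458 bp
  1325 − 1194 = 131 bp
  2181 − 1325 = 856 bp
  2757 − 2181 = 576 bp
  4213 − 2757 = 1456 bp
  wrap: 5131 − 4213 + 473 = 1391 bp
Sorted largest to smallest: 1456, 1391, 856, 576, 458, 263, 131 bp.

1456, 1391, 856, 576, 458, 263, 131 bp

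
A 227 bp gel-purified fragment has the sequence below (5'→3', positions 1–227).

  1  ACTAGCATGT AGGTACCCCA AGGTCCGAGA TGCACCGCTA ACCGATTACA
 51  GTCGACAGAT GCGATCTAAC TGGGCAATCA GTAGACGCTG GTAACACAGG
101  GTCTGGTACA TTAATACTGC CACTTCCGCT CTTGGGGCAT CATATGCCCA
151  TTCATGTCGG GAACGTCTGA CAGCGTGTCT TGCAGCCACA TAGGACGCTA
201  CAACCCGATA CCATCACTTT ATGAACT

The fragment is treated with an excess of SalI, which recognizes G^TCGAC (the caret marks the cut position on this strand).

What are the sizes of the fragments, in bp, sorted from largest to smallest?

The SalI site (GTCGAC) starts at position 51.
SalI cuts after the first base of each site, so after position 51.
Linear molecule, 1 cut → 2 fragments:
  1–51 → 51 bp
  52–227 → 176 bp
Sorted largest to smallest: 176, 51 bp.

176, 51 bp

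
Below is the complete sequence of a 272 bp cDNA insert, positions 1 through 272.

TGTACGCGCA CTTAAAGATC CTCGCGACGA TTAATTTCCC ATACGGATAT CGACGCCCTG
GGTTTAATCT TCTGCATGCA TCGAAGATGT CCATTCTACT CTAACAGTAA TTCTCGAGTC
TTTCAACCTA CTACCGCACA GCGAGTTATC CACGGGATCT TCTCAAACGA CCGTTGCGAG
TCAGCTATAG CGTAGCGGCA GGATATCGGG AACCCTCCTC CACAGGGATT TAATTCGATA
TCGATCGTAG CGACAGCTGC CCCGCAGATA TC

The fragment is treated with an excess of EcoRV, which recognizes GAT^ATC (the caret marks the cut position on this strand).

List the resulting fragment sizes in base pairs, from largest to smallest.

156, 48, 35, 30, 3 bp

EcoRV sites (GATATC) start at positions 46, 202, 237, 267.
EcoRV cuts after base 3 of each site, so after positions 48, 204, 239, 269.
Linear molecule, 4 cuts → 5 fragments:
  1–48 → 48 bp
  49–204 → 156 bp
  205–239 → 35 bp
  240–269 → 30 bp
  270–272 → 3 bp
Sorted largest to smallest: 156, 48, 35, 30, 3 bp.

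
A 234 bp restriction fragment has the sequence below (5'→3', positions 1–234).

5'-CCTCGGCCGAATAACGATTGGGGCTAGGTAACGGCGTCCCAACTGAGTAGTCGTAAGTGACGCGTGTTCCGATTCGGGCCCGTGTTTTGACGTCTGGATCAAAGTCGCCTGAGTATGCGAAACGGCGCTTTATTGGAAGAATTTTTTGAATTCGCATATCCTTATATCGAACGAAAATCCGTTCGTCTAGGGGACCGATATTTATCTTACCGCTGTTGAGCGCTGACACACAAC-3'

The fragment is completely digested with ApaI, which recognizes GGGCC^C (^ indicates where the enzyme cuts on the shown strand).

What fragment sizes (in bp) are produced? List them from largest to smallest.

154, 80 bp

The ApaI site (GGGCCC) starts at position 76.
ApaI cuts after base 5 of each site (before the last base), so after position 80.
Linear molecule, 1 cut → 2 fragments:
  1–80 → 80 bp
  81–234 → 154 bp
Sorted largest to smallest: 154, 80 bp.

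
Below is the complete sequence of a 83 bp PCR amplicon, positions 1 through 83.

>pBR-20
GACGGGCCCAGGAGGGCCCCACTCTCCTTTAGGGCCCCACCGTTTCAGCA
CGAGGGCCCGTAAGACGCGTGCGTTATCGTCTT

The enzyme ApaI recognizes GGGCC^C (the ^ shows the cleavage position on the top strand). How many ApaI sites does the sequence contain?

4

GGGCCC occurs starting at positions 4, 14, 32, 54.
ApaI cuts at 4 sites.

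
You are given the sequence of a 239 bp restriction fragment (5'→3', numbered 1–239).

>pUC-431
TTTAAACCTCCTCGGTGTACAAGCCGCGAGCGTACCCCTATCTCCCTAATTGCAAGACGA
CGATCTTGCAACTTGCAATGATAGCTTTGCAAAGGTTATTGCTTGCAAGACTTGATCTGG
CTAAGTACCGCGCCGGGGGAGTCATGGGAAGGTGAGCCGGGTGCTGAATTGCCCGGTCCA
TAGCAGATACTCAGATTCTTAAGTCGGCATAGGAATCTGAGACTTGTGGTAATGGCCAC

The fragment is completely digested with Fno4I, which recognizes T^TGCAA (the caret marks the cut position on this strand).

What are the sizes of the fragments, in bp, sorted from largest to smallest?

Fno4I sites (TTGCAA) start at positions 50, 66, 73, 87, 103.
Fno4I cuts after the first base of each site, so after positions 50, 66, 73, 87, 103.
Linear molecule, 5 cuts → 6 fragments:
  1–50 → 50 bp
  51–66 → 16 bp
  67–73 → 7 bp
  74–87 → 14 bp
  88–103 → 16 bp
  104–239 → 136 bp
Sorted largest to smallest: 136, 50, 16, 16, 14, 7 bp.

136, 50, 16, 16, 14, 7 bp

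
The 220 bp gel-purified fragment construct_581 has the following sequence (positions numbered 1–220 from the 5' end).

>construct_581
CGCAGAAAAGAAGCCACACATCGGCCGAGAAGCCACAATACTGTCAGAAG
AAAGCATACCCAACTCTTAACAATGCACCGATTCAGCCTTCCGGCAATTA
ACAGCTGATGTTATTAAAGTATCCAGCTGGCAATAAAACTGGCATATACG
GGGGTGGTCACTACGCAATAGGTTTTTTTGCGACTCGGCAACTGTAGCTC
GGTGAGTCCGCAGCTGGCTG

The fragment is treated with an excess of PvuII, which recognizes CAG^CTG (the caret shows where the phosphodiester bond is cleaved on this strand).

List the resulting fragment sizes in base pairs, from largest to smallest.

PvuII sites (CAGCTG) start at positions 102, 124, 211.
PvuII cuts after base 3 of each site, so after positions 104, 126, 213.
Linear molecule, 3 cuts → 4 fragments:
  1–104 → 104 bp
  105–126 → 22 bp
  127–213 → 87 bp
  214–220 → 7 bp
Sorted largest to smallest: 104, 87, 22, 7 bp.

104, 87, 22, 7 bp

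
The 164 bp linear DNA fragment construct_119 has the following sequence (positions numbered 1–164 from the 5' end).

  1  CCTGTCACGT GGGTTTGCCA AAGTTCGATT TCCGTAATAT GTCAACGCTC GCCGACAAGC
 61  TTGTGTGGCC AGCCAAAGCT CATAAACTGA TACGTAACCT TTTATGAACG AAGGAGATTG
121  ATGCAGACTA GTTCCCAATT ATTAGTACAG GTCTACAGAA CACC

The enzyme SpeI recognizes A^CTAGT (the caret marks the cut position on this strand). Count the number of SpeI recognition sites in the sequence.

ACTAGT occurs starting at position 127.
SpeI cuts at 1 site.

1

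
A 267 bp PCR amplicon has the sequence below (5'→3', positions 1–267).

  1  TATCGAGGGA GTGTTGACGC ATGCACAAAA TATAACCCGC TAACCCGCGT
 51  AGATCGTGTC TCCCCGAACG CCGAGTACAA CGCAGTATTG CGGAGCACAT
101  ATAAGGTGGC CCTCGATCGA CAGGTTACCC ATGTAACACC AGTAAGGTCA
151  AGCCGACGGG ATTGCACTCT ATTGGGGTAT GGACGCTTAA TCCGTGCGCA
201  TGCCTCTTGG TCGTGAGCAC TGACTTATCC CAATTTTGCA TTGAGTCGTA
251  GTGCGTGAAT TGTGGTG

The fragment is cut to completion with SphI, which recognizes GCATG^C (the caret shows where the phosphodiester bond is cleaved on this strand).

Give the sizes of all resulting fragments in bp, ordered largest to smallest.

179, 65, 23 bp

SphI sites (GCATGC) start at positions 19, 198.
SphI cuts after base 5 of each site (before the last base), so after positions 23, 202.
Linear molecule, 2 cuts → 3 fragments:
  1–23 → 23 bp
  24–202 → 179 bp
  203–267 → 65 bp
Sorted largest to smallest: 179, 65, 23 bp.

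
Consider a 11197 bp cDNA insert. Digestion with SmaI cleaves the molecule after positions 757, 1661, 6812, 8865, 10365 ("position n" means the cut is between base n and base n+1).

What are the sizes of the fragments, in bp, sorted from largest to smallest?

5151, 2053, 1500, 904, 832, 757 bp

Linear molecule, 5 cuts → 6 fragments:
  757 − 0 = 757 bp
  1661 − 757 = 904 bp
  6812 − 1661 = 5151 bp
  8865 − 6812 = 2053 bp
  10365 − 8865 = 1500 bp
  11197 − 10365 = 832 bp
Sorted largest to smallest: 5151, 2053, 1500, 904, 832, 757 bp.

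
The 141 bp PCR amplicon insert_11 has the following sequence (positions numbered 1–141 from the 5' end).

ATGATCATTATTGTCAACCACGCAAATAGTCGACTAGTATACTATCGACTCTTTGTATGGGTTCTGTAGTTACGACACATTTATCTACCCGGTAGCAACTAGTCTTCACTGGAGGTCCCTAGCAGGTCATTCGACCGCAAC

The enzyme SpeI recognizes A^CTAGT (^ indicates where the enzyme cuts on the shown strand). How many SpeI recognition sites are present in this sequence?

2

ACTAGT occurs starting at positions 33, 98.
SpeI cuts at 2 sites.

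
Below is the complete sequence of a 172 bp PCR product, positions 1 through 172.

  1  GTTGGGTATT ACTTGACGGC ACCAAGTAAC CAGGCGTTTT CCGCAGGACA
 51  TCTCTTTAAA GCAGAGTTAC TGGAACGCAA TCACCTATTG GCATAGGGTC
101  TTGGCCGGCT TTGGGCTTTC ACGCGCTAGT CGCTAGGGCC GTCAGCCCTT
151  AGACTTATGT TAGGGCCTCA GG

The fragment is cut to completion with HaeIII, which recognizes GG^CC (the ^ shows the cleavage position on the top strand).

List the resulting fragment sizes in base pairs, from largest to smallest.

HaeIII sites (GGCC) start at positions 103, 137, 164.
HaeIII cuts after base 2 of each site, so after positions 104, 138, 165.
Linear molecule, 3 cuts → 4 fragments:
  1–104 → 104 bp
  105–138 → 34 bp
  139–165 → 27 bp
  166–172 → 7 bp
Sorted largest to smallest: 104, 34, 27, 7 bp.

104, 34, 27, 7 bp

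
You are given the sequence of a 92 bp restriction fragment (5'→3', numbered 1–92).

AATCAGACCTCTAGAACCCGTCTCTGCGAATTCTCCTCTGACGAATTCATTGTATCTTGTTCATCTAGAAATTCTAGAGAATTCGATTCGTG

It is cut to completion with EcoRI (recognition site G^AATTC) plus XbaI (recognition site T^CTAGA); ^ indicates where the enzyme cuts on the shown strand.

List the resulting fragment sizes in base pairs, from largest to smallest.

EcoRI sites (GAATTC) start at positions 28, 43, 79.
EcoRI cuts after the first base of each site, so after positions 28, 43, 79.
XbaI sites (TCTAGA) start at positions 10, 64, 73.
XbaI cuts after the first base of each site, so after positions 10, 64, 73.
Combined cut positions: 10, 28, 43, 64, 73, 79.
Linear molecule, 6 cuts → 7 fragments:
  1–10 → 10 bp
  11–28 → 18 bp
  29–43 → 15 bp
  44–64 → 21 bp
  65–73 → 9 bp
  74–79 → 6 bp
  80–92 → 13 bp
Sorted largest to smallest: 21, 18, 15, 13, 10, 9, 6 bp.

21, 18, 15, 13, 10, 9, 6 bp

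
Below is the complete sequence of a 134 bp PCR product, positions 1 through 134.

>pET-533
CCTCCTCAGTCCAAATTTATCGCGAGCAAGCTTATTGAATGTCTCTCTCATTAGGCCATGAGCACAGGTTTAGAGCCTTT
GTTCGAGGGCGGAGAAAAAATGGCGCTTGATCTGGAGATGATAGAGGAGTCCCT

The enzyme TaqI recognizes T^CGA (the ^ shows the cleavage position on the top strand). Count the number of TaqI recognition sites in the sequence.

TCGA occurs starting at position 83.
TaqI cuts at 1 site.

1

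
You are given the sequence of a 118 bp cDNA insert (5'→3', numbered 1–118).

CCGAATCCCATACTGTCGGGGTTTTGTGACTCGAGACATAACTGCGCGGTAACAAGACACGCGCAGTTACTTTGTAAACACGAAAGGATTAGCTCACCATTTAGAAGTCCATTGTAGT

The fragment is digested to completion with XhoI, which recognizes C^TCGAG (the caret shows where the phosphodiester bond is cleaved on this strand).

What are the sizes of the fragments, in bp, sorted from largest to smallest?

88, 30 bp

The XhoI site (CTCGAG) starts at position 30.
XhoI cuts after the first base of each site, so after position 30.
Linear molecule, 1 cut → 2 fragments:
  1–30 → 30 bp
  31–118 → 88 bp
Sorted largest to smallest: 88, 30 bp.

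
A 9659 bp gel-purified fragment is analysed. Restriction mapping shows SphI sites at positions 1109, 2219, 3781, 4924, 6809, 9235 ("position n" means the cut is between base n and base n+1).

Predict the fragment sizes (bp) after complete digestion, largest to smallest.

2426, 1885, 1562, 1143, 1110, 1109, 424 bp

Linear molecule, 6 cuts → 7 fragments:
  1109 − 0 = 1109 bp
  2219 − 1109 = 1110 bp
  3781 − 2219 = 1562 bp
  4924 − 3781 = 1143 bp
  6809 − 4924 = 1885 bp
  9235 − 6809 = 2426 bp
  9659 − 9235 = 424 bp
Sorted largest to smallest: 2426, 1885, 1562, 1143, 1110, 1109, 424 bp.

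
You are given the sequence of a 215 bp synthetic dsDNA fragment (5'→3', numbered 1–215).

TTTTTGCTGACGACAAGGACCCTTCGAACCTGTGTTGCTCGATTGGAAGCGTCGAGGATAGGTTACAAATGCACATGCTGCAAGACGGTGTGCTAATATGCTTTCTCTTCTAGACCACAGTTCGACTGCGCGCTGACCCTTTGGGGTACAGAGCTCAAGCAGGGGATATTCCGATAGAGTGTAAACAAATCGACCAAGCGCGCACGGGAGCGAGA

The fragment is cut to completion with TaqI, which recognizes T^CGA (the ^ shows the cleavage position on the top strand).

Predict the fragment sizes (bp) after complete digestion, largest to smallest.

70, 68, 25, 24, 15, 13 bp

TaqI sites (TCGA) start at positions 24, 39, 52, 122, 190.
TaqI cuts after the first base of each site, so after positions 24, 39, 52, 122, 190.
Linear molecule, 5 cuts → 6 fragments:
  1–24 → 24 bp
  25–39 → 15 bp
  40–52 → 13 bp
  53–122 → 70 bp
  123–190 → 68 bp
  191–215 → 25 bp
Sorted largest to smallest: 70, 68, 25, 24, 15, 13 bp.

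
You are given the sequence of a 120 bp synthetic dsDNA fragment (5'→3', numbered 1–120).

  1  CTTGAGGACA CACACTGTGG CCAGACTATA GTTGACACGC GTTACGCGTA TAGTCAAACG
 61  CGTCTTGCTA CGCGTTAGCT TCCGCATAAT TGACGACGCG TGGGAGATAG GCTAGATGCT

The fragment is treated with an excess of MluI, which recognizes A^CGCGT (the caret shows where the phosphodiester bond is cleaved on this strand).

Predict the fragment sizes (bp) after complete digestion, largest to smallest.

37, 26, 24, 14, 12, 7 bp

MluI sites (ACGCGT) start at positions 37, 44, 58, 70, 96.
MluI cuts after the first base of each site, so after positions 37, 44, 58, 70, 96.
Linear molecule, 5 cuts → 6 fragments:
  1–37 → 37 bp
  38–44 → 7 bp
  45–58 → 14 bp
  59–70 → 12 bp
  71–96 → 26 bp
  97–120 → 24 bp
Sorted largest to smallest: 37, 26, 24, 14, 12, 7 bp.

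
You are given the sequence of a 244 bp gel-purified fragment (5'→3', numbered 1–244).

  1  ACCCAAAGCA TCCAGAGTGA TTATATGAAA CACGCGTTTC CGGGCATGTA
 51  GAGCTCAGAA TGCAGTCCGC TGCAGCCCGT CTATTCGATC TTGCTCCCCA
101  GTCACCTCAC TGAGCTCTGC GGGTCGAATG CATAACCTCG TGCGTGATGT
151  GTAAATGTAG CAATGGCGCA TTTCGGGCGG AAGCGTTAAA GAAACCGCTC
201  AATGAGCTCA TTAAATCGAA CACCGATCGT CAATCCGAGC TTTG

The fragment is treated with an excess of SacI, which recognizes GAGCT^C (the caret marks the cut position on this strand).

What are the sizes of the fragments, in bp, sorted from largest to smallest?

92, 61, 55, 36 bp

SacI sites (GAGCTC) start at positions 51, 112, 204.
SacI cuts after base 5 of each site (before the last base), so after positions 55, 116, 208.
Linear molecule, 3 cuts → 4 fragments:
  1–55 → 55 bp
  56–116 → 61 bp
  117–208 → 92 bp
  209–244 → 36 bp
Sorted largest to smallest: 92, 61, 55, 36 bp.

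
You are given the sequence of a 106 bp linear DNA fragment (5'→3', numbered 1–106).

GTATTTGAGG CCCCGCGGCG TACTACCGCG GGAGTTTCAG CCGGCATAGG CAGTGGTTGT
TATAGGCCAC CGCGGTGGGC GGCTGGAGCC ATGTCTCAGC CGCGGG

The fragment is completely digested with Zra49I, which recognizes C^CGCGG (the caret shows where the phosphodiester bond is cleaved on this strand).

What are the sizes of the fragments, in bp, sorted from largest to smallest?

44, 30, 13, 13, 6 bp

Zra49I sites (CCGCGG) start at positions 13, 26, 70, 100.
Zra49I cuts after the first base of each site, so after positions 13, 26, 70, 100.
Linear molecule, 4 cuts → 5 fragments:
  1–13 → 13 bp
  14–26 → 13 bp
  27–70 → 44 bp
  71–100 → 30 bp
  101–106 → 6 bp
Sorted largest to smallest: 44, 30, 13, 13, 6 bp.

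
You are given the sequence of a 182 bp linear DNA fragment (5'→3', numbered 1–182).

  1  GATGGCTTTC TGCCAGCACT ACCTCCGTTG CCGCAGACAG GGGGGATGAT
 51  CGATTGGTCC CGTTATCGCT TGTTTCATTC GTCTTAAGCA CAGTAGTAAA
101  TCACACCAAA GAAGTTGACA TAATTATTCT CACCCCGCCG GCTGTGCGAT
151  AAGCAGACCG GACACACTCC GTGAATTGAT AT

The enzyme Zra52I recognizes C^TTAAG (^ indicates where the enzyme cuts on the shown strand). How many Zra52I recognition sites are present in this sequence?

1

CTTAAG occurs starting at position 83.
Zra52I cuts at 1 site.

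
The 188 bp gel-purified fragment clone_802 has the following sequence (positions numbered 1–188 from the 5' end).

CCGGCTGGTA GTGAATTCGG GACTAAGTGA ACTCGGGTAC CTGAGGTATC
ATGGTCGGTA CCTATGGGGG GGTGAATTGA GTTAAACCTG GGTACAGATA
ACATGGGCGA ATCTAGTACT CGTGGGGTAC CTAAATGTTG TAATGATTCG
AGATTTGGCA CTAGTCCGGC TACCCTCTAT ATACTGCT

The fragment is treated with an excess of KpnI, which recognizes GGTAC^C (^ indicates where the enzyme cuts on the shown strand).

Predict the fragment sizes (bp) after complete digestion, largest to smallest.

69, 58, 40, 21 bp

KpnI sites (GGTACC) start at positions 36, 57, 126.
KpnI cuts after base 5 of each site (before the last base), so after positions 40, 61, 130.
Linear molecule, 3 cuts → 4 fragments:
  1–40 → 40 bp
  41–61 → 21 bp
  62–130 → 69 bp
  131–188 → 58 bp
Sorted largest to smallest: 69, 58, 40, 21 bp.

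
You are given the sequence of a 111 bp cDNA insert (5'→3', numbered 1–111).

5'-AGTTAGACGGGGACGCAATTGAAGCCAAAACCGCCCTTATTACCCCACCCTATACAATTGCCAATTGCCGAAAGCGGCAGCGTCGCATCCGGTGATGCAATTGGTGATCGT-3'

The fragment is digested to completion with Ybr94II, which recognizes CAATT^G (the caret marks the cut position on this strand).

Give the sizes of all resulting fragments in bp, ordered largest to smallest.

39, 36, 20, 9, 7 bp

Ybr94II sites (CAATTG) start at positions 16, 55, 62, 98.
Ybr94II cuts after base 5 of each site (before the last base), so after positions 20, 59, 66, 102.
Linear molecule, 4 cuts → 5 fragments:
  1–20 → 20 bp
  21–59 → 39 bp
  60–66 → 7 bp
  67–102 → 36 bp
  103–111 → 9 bp
Sorted largest to smallest: 39, 36, 20, 9, 7 bp.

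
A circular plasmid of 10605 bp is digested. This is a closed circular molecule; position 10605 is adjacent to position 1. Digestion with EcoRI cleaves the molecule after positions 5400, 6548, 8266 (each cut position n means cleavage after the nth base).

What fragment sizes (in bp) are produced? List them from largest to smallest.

Circular molecule, 3 cuts → 3 fragments:
  6548 − 5400 = 1148 bp
  8266 − 6548 = 1718 bp
  wrap: 10605 − 8266 + 5400 = 7739 bp
Sorted largest to smallest: 7739, 1718, 1148 bp.

7739, 1718, 1148 bp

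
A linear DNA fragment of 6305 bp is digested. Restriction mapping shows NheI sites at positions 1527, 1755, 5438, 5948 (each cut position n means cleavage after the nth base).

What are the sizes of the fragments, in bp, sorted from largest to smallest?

3683, 1527, 510, 357, 228 bp

Linear molecule, 4 cuts → 5 fragments:
  1527 − 0 = 1527 bp
  1755 − 1527 = 228 bp
  5438 − 1755 = 3683 bp
  5948 − 5438 = 510 bp
  6305 − 5948 = 357 bp
Sorted largest to smallest: 3683, 1527, 510, 357, 228 bp.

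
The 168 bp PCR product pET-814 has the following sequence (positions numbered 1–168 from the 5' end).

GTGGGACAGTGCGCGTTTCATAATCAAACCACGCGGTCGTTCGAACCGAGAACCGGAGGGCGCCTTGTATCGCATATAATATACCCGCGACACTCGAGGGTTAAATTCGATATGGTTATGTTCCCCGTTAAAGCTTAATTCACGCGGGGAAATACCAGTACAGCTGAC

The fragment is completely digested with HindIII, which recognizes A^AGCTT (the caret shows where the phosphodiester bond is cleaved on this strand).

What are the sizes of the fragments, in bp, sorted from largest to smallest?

The HindIII site (AAGCTT) starts at position 131.
HindIII cuts after the first base of each site, so after position 131.
Linear molecule, 1 cut → 2 fragments:
  1–131 → 131 bp
  132–168 → 37 bp
Sorted largest to smallest: 131, 37 bp.

131, 37 bp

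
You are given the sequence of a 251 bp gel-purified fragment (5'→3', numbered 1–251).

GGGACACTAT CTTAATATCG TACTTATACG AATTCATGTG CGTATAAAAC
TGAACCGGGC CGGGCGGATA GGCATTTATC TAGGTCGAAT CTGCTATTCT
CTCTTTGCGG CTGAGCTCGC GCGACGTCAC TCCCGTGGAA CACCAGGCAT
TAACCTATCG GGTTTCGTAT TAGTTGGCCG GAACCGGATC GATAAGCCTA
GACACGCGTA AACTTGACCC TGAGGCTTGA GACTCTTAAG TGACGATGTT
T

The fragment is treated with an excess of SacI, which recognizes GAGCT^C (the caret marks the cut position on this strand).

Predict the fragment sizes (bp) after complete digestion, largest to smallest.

134, 117 bp

The SacI site (GAGCTC) starts at position 113.
SacI cuts after base 5 of each site (before the last base), so after position 117.
Linear molecule, 1 cut → 2 fragments:
  1–117 → 117 bp
  118–251 → 134 bp
Sorted largest to smallest: 134, 117 bp.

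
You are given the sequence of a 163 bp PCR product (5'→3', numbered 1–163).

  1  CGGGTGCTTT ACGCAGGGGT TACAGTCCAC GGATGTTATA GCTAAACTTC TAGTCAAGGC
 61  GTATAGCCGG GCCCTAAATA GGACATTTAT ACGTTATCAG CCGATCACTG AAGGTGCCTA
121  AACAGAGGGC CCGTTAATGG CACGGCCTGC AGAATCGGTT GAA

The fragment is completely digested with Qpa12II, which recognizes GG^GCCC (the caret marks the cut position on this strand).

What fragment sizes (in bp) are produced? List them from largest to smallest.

Qpa12II sites (GGGCCC) start at positions 69, 127.
Qpa12II cuts after base 2 of each site, so after positions 70, 128.
Linear molecule, 2 cuts → 3 fragments:
  1–70 → 70 bp
  71–128 → 58 bp
  129–163 → 35 bp
Sorted largest to smallest: 70, 58, 35 bp.

70, 58, 35 bp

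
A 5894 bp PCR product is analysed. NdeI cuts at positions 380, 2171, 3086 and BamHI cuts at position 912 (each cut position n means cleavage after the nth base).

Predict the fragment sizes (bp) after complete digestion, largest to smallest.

Combined cut positions (sorted): 380, 912, 2171, 3086.
Linear molecule, 4 cuts → 5 fragments:
  380 − 0 = 380 bp
  912 − 380 = 532 bp
  2171 − 912 = 1259 bp
  3086 − 2171 = 915 bp
  5894 − 3086 = 2808 bp
Sorted largest to smallest: 2808, 1259, 915, 532, 380 bp.

2808, 1259, 915, 532, 380 bp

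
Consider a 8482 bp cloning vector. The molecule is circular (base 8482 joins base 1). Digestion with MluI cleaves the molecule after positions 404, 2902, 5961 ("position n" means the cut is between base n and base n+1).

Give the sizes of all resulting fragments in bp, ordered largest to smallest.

Circular molecule, 3 cuts → 3 fragments:
  2902 − 404 = 2498 bp
  5961 − 2902 = 3059 bp
  wrap: 8482 − 5961 + 404 = 2925 bp
Sorted largest to smallest: 3059, 2925, 2498 bp.

3059, 2925, 2498 bp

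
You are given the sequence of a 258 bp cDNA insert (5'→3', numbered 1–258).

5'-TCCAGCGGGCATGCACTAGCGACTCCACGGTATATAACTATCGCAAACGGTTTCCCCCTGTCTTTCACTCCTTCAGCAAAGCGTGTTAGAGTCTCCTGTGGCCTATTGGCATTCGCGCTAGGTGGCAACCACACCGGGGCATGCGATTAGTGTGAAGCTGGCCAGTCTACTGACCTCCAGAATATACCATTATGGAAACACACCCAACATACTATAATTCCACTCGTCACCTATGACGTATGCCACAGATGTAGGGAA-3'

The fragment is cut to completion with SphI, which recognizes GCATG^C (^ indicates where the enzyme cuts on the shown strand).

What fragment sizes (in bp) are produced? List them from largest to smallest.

SphI sites (GCATGC) start at positions 9, 139.
SphI cuts after base 5 of each site (before the last base), so after positions 13, 143.
Linear molecule, 2 cuts → 3 fragments:
  1–13 → 13 bp
  14–143 → 130 bp
  144–258 → 115 bp
Sorted largest to smallest: 130, 115, 13 bp.

130, 115, 13 bp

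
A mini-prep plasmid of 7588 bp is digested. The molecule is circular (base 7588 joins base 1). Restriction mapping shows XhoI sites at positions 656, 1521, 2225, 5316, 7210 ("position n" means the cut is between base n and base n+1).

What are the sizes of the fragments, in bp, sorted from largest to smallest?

Circular molecule, 5 cuts → 5 fragments:
  1521 − 656 = 865 bp
  2225 − 1521 = 704 bp
  5316 − 2225 = 3091 bp
  7210 − 5316 = 1894 bp
  wrap: 7588 − 7210 + 656 = 1034 bp
Sorted largest to smallest: 3091, 1894, 1034, 865, 704 bp.

3091, 1894, 1034, 865, 704 bp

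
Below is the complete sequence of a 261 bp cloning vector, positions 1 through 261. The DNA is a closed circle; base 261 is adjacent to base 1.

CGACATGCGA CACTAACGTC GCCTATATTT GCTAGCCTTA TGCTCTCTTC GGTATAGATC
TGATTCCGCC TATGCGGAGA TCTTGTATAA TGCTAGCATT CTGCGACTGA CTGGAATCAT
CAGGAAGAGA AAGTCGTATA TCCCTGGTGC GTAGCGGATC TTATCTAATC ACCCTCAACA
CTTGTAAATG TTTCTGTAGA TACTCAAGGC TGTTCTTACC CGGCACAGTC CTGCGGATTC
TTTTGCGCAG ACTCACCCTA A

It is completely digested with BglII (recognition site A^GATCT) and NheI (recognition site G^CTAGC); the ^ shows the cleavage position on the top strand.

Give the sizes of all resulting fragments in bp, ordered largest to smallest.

200, 25, 22, 14 bp

BglII sites (AGATCT) start at positions 56, 78.
BglII cuts after the first base of each site, so after positions 56, 78.
NheI sites (GCTAGC) start at positions 31, 92.
NheI cuts after the first base of each site, so after positions 31, 92.
Combined cut positions: 31, 56, 78, 92.
Circular molecule, 4 cuts → 4 fragments:
  32–56 → 25 bp
  57–78 → 22 bp
  79–92 → 14 bp
  93–261 then 1–31 → 169 + 31 = 200 bp
Sorted largest to smallest: 200, 25, 22, 14 bp.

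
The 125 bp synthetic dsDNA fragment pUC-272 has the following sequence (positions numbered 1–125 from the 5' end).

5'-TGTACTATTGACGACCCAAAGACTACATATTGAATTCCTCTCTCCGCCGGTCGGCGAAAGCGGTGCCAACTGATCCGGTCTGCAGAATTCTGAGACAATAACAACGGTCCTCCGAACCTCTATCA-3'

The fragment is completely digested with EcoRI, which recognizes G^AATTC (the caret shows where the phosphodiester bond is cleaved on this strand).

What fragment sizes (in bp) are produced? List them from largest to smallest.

EcoRI sites (GAATTC) start at positions 32, 85.
EcoRI cuts after the first base of each site, so after positions 32, 85.
Linear molecule, 2 cuts → 3 fragments:
  1–32 → 32 bp
  33–85 → 53 bp
  86–125 → 40 bp
Sorted largest to smallest: 53, 40, 32 bp.

53, 40, 32 bp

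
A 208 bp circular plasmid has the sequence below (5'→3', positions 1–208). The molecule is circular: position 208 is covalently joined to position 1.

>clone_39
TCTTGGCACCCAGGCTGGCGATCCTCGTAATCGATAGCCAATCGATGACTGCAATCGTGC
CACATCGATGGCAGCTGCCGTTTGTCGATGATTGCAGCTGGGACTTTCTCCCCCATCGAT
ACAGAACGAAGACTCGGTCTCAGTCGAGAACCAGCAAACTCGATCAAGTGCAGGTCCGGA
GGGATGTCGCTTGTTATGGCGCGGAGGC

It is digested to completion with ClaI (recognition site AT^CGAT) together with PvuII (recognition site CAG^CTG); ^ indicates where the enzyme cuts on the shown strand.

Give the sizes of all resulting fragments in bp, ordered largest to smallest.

ClaI sites (ATCGAT) start at positions 30, 41, 64, 115.
ClaI cuts after base 2 of each site, so after positions 31, 42, 65, 116.
PvuII sites (CAGCTG) start at positions 72, 95.
PvuII cuts after base 3 of each site, so after positions 74, 97.
Combined cut positions: 31, 42, 65, 74, 97, 116.
Circular molecule, 6 cuts → 6 fragments:
  32–42 → 11 bp
  43–65 → 23 bp
  66–74 → 9 bp
  75–97 → 23 bp
  98–116 → 19 bp
  117–208 then 1–31 → 92 + 31 = 123 bp
Sorted largest to smallest: 123, 23, 23, 19, 11, 9 bp.

123, 23, 23, 19, 11, 9 bp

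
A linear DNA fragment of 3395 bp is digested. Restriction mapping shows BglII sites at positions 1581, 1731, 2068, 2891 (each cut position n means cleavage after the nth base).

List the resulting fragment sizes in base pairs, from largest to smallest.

Linear molecule, 4 cuts → 5 fragments:
  1581 − 0 = 1581 bp
  1731 − 1581 = 150 bp
  2068 − 1731 = 337 bp
  2891 − 2068 = 823 bp
  3395 − 2891 = 504 bp
Sorted largest to smallest: 1581, 823, 504, 337, 150 bp.

1581, 823, 504, 337, 150 bp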